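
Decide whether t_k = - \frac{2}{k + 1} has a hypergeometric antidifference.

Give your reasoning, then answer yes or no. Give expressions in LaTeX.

Step 1: r(k) = (k + 1)/(k + 2).
Take A(k)=k + 1, B(k)=k + 2, C(k)=1.
Key eq: (k + 1)·f(k+1) = (k + 1)·f(k) + (1).
deg f ≤ 0 (via 1,1,0).
Generic f = c0 gives residual -1; -1 = 0 cannot hold, so t_k is not Gosper-summable.

No — t_k has no hypergeometric antidifference.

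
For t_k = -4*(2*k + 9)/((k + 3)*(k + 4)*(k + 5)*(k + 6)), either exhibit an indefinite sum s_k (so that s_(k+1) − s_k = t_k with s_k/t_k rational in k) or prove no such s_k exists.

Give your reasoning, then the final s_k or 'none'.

r(k) = (k + 3)*(2*k + 11)/((k + 7)*(2*k + 9)) after simplifying.
Gosper form: A/B · C(k+1)/C(k) with A=k + 3, B=k + 7, C=k + 9/2.
Key eq: (k + 3)·f(k+1) = (k + 6)·f(k) + (k + 9/2).
d = 3 from the (1,1,1) case.
Coefficient equations give f(k) = k*(k + 4)*(k + 8)/30.
R(k) = B(k−1)·f(k)/C(k) = k*(k + 4)*(k + 6)*(k + 8)/(15*(2*k + 9)); s_k = R·t_k = 4*k*(-k - 8)/(15*(k**2 + 8*k + 15)).
s_(k+1) − s_k = 4*(-2*k - 9)/(k**4 + 18*k**3 + 119*k**2 + 342*k + 360) = t_k.

s_k = 4*k*(-k - 8)/(15*(k**2 + 8*k + 15))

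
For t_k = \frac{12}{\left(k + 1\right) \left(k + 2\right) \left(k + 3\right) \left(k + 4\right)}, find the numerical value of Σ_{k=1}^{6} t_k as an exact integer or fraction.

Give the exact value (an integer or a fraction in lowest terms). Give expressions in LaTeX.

Σ = 29/180

Compute t_(k+1)/t_k: get (k + 1)/(k + 5).
Take A(k)=k + 1, B(k)=k + 5, C(k)=1.
f must satisfy (k + 1)·f(k+1) − (k + 4)·f(k) = 1.
Bound: deg f ≤ 3.
Match coefficients ⇒ f(k) = k*(k**2 + 6*k + 11)/18.
So s_k = (B(k−1)f/C)·t_k = (k*(k + 4)*(k**2 + 6*k + 11)/18)·t_k = 2*k*(k**2 + 6*k + 11)/(3*(k + 1)*(k + 2)*(k + 3)).
s_(k+1) − s_k = 12/(k**4 + 10*k**3 + 35*k**2 + 50*k + 24) = t_k.
Telescoping: Σ = s_(7) − s_(1) = 119/180 − (1/2) = 29/180.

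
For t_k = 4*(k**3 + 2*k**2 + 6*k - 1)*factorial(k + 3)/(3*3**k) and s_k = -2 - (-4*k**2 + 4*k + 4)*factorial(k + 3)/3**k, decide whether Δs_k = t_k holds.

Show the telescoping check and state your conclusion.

s_(k+1) = -3**(-k - 1)*(4*k - 4*(k + 1)**2 + 8)*factorial(k + 4) - 2
s_(k+1) − s_k = 4*(k**3 + 2*k**2 + 6*k - 1)*factorial(k + 3)/(3*3**k)
(s_(k+1) − s_k) − t_k = 0

valid; difference matches t_k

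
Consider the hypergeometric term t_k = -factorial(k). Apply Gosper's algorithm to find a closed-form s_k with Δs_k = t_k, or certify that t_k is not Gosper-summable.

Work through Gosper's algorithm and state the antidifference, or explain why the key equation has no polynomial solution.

The ratio is k + 1.
Normal form (A,B,C) = (k + 1, 1, 1).
Set up (k + 1)·f(k+1) − (1)·f(k) − (1) = 0.
Bound: deg f ≤ -1.
deg f ≤ -1 is impossible — no certificate.

none — t_k is not Gosper-summable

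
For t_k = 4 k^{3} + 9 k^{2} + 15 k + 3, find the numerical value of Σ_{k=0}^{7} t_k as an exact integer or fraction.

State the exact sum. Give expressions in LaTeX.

Σ = 4840

Ratio r(k) = (4*k**3 + 21*k**2 + 45*k + 31)/(4*k**3 + 9*k**2 + 15*k + 3).
Gosper form: A/B · C(k+1)/C(k) with A=1, B=1, C=k**3 + 9*k**2/4 + 15*k/4 + 3/4.
Solve (1)·f(k+1) − (1)·f(k) = k**3 + 9*k**2/4 + 15*k/4 + 3/4.
Bound: deg f ≤ 4.
Match coefficients ⇒ f(k) = k*(k**3 + k**2 + 4*k - 3)/4.
So s_k = (B(k−1)f/C)·t_k = (k*(k**3 + k**2 + 4*k - 3)/(4*k**3 + 9*k**2 + 15*k + 3))·t_k = k*(k**3 + k**2 + 4*k - 3).
Verify: 4*k**3 + 9*k**2 + 15*k + 3 matches t_k.
Σ_(k=0)^(7) t_k = s_(8) − s_(0) = 4840 − (0) = 4840.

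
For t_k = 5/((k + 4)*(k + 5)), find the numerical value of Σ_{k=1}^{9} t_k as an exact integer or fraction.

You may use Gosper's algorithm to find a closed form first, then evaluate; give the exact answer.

Σ = 9/14

r(k) = (k + 4)/(k + 6) after simplifying.
Gosper form: A/B · C(k+1)/C(k) with A=k + 4, B=k + 6, C=1.
Set up (k + 4)·f(k+1) − (k + 5)·f(k) − (1) = 0.
d = 1 from the (1,1,0) case.
Solving with deg f ≤ 1: f(k) = k/4.
Get s_k = R·t_k = 5*k/(4*(k + 4)) with R(k) = B(k−1)f(k)/C(k) = k*(k + 5)/4.
Verify: 5/(k**2 + 9*k + 20) matches t_k.
Evaluate s at k=10 and k=1: 25/28 and 1/4; difference 9/14.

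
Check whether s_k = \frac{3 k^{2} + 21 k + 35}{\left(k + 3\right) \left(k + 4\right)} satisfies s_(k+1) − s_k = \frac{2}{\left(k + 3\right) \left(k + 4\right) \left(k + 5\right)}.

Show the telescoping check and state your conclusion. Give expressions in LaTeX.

s_(k+1) = (21*k + 3*(k + 1)**2 + 56)/((k + 4)*(k + 5))
s_(k+1) − s_k = 2/(k**3 + 12*k**2 + 47*k + 60)
(s_(k+1) − s_k) − t_k = 0

valid; difference matches t_k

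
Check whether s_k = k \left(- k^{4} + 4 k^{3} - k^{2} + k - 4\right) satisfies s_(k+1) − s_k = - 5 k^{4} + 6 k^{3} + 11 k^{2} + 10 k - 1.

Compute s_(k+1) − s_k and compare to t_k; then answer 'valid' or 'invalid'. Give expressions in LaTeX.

valid; difference matches t_k

s_(k+1) = -k**5 - k**4 + 5*k**3 + 12*k**2 + 6*k - 1
s_(k+1) − s_k = -5*k**4 + 6*k**3 + 11*k**2 + 10*k - 1
(s_(k+1) − s_k) − t_k = 0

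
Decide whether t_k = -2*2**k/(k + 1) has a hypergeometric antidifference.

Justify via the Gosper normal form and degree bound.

No. Not Gosper-summable.

Step 1: r(k) = 2*(k + 1)/(k + 2).
So A=2*k + 2 and B=k + 2, with C=1.
Need (2*k + 2)·f(k+1) − (k + 1)·f(k) = 1.
From deg A=1, deg B=1, deg C=0: d=-1.
d = -1 < 0 ⇒ no nonzero polynomial f; not summable.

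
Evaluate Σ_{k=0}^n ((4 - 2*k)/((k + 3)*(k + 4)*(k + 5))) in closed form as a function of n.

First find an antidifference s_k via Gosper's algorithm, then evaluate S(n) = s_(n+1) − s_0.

S(n) = (-n**2 + 15*n + 16)/(12*(n**2 + 9*n + 20))

Step 1: r(k) = (k - 1)*(k + 3)/((k - 2)*(k + 6)).
Gosper form: A/B · C(k+1)/C(k) with A=k + 3, B=k + 6, C=k - 2.
f must satisfy (k + 3)·f(k+1) − (k + 5)·f(k) = k - 2.
deg f ≤ 2 (via 1,1,1).
Solving with deg f ≤ 2: f(k) = k*(k - 17)/24.
Get s_k = R·t_k = -k*(k - 17)/(12*(k + 3)*(k + 4)) with R(k) = B(k−1)f(k)/C(k) = k*(k - 17)*(k + 5)/(24*(k - 2)).
Δs = 2*(2 - k)/(k**3 + 12*k**2 + 47*k + 60), as required.
s_(n+1) = (-n**2 + 15*n + 16)/(12*(n**2 + 9*n + 20)) and s_(0) = 0, so S(n) = (-n**2 + 15*n + 16)/(12*(n**2 + 9*n + 20)).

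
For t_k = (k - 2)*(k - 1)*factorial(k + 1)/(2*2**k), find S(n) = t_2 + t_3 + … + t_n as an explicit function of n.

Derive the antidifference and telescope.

S(n) = (6*2**n + n**3*factorial(n) - 7*n*factorial(n) - 6*factorial(n))/(2*2**n)

t_(k+1)/t_k = k*(k + 2)/(2*(k - 2)).
Factor: A=k/2 + 1; B=1; C=k**2 - 3*k + 2.
Key eq: (k/2 + 1)·f(k+1) = (1)·f(k) + (k**2 - 3*k + 2).
Degrees (1,0,2) ⇒ d ≤ 1.
Match coefficients ⇒ f(k) = 2*(k - 4).
Get s_k = R·t_k = (k - 4)*factorial(k + 1)/2**k with R(k) = B(k−1)f(k)/C(k) = 2*(k - 4)/((k - 2)*(k - 1)).
Verify: (k - 2)*(k - 1)*factorial(k + 1)/(2*2**k) matches t_k.
Σ_(k=2)^n t_k = s_(n+1) − s_(2) = (2**(-n - 1)*(n - 3)*factorial(n + 2)) − (-3), i.e. (6*2**n + n**3*factorial(n) - 7*n*factorial(n) - 6*factorial(n))/(2*2**n).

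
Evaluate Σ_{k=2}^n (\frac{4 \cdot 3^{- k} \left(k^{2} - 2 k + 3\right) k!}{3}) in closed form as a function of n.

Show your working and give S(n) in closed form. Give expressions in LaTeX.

The ratio is (k**3 + k**2 + 2*k + 2)/(3*(k**2 - 2*k + 3)).
A = k/3 + 1/3, B = 1, C = k**2 - 2*k + 3.
Key eq: (k/3 + 1/3)·f(k+1) = (1)·f(k) + (k**2 - 2*k + 3).
Bound: deg f ≤ 1.
Solve for f: f(k) = 3*(k - 1) (degree 1 ≤ 1).
Then R = B(k−1)f/C = 3*(k - 1)/(k**2 - 2*k + 3), so s_k = R(k)·t_k = 4*(k - 1)*factorial(k)/3**k.
Verify: 4*(k**2 - 2*k + 3)*factorial(k)/(3*3**k) matches t_k.
Evaluate: s_(n+1) = 4*3**(-n - 1)*n*factorial(n + 1); subtract s_(2) = 8/9 ⇒ S(n) = 4*3**(-n - 2)*(-2*3**n + 3*n**2*factorial(n) + 3*n*factorial(n)).

S(n) = 4 \cdot 3^{- n - 2} \left(- 2 \cdot 3^{n} + 3 n^{2} n! + 3 n n!\right)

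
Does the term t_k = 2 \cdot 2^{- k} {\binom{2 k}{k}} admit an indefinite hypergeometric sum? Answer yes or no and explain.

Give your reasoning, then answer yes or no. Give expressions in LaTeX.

Ratio r(k) = (2*k + 1)/(k + 1).
Take A(k)=2*k + 1, B(k)=k + 1, C(k)=1.
Solve (2*k + 1)·f(k+1) − (k)·f(k) = 1.
Bound: deg f ≤ -1.
d = -1 < 0 ⇒ no nonzero polynomial f; not summable.

No — key equation has no polynomial f.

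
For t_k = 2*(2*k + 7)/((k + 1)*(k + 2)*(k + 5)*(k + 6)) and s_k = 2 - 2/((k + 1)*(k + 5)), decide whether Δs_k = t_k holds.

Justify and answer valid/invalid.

s_(k+1) = 2 - 2/((k + 2)*(k + 6))
s_(k+1) − s_k = 2*(2*k + 7)/(k**4 + 14*k**3 + 65*k**2 + 112*k + 60)
(s_(k+1) − s_k) − t_k = 0

Valid — Δs_k = t_k.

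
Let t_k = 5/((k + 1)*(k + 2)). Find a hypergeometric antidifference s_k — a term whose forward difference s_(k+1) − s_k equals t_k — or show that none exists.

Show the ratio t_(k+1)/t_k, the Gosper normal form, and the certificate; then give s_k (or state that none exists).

The ratio is (k + 1)/(k + 3).
Normal form (A,B,C) = (k + 1, k + 3, 1).
Need (k + 1)·f(k+1) − (k + 2)·f(k) = 1.
Degrees (1,1,0) ⇒ d ≤ 1.
Match coefficients ⇒ f(k) = k.
R(k) = B(k−1)·f(k)/C(k) = k*(k + 2); s_k = R·t_k = 5*k/(k + 1).
Δs = 5/(k**2 + 3*k + 2), as required.

s_k = 5*k/(k + 1)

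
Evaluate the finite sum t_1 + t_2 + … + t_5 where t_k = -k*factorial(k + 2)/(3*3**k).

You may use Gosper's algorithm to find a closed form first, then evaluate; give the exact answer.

Σ = -4318/81

Ratio r(k) = (k + 1)*(k + 3)/(3*k).
Take A(k)=k/3 + 1, B(k)=1, C(k)=k.
Solve (k/3 + 1)·f(k+1) − (1)·f(k) = k.
deg f ≤ 0 (via 1,0,1).
Solve for f: f(k) = 3 (degree 0 ≤ 0).
R(k) = B(k−1)·f(k)/C(k) = 3/k; s_k = R·t_k = -factorial(k + 2)/3**k.
Verify: -k*factorial(k + 2)/(3*3**k) matches t_k.
Evaluate s at k=6 and k=1: -4480/81 and -2; difference -4318/81.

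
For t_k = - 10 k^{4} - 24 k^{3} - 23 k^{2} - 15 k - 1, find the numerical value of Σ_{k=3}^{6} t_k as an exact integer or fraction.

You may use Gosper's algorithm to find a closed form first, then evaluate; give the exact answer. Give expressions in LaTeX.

Σ = -35200

Step 1: r(k) = (10*k**4 + 64*k**3 + 155*k**2 + 173*k + 73)/(10*k**4 + 24*k**3 + 23*k**2 + 15*k + 1).
Gosper form: A/B · C(k+1)/C(k) with A=1, B=1, C=k**4 + 12*k**3/5 + 23*k**2/10 + 3*k/2 + 1/10.
Set up (1)·f(k+1) − (1)·f(k) − (k**4 + 12*k**3/5 + 23*k**2/10 + 3*k/2 + 1/10) = 0.
d = 5 from the (0,0,4) case.
A polynomial solution: f(k) = k*(2*k**4 + k**3 - k**2 + 2*k - 3)/10.
Then R = B(k−1)f/C = k*(2*k**4 + k**3 - k**2 + 2*k - 3)/(10*k**4 + 24*k**3 + 23*k**2 + 15*k + 1), so s_k = R(k)·t_k = k*(-2*k**4 - k**3 + k**2 - 2*k + 3).
s_(k+1) − s_k = -10*k**4 - 24*k**3 - 23*k**2 - 15*k - 1 = t_k.
Telescoping: Σ = s_(7) − s_(3) = -35749 − (-549) = -35200.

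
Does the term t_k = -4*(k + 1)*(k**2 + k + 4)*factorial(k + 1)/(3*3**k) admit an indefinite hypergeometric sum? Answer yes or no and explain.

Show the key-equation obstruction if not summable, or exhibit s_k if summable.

Yes. s_k = -4*k*(k + 1)*factorial(k + 1)/3**k.

r(k) = (k + 2)**2*(k + (k + 1)**2 + 5)/(3*(k + 1)*(k**2 + k + 4)) after simplifying.
Gosper form: A/B · C(k+1)/C(k) with A=k/3 + 2/3, B=1, C=k**3 + 2*k**2 + 5*k + 4.
Need (k/3 + 2/3)·f(k+1) − (1)·f(k) = k**3 + 2*k**2 + 5*k + 4.
d = 2 from the (1,0,3) case.
Solving with deg f ≤ 2: f(k) = 3*k*(k + 1).
R(k) = B(k−1)·f(k)/C(k) = 3*k/(k**2 + k + 4); s_k = R·t_k = -4*k*(k + 1)*factorial(k + 1)/3**k.
Verify: -4*(k + 1)*(k**2 + k + 4)*factorial(k + 1)/(3*3**k) matches t_k.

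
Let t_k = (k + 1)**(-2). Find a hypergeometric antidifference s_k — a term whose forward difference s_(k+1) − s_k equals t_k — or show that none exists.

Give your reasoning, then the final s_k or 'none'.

none (Gosper's algorithm certifies no s_k)

Compute t_(k+1)/t_k: get (k + 1)**2/(k + 2)**2.
Normal form (A,B,C) = (k**2 + 2*k + 1, k**2 + 4*k + 4, 1).
Need (k**2 + 2*k + 1)·f(k+1) − (k**2 + 2*k + 1)·f(k) = 1.
Degrees (2,2,0) ⇒ d ≤ 0.
Write f(k) = c0. Then LHS − RHS = -1, requiring -1 = 0: contradictory. No certificate.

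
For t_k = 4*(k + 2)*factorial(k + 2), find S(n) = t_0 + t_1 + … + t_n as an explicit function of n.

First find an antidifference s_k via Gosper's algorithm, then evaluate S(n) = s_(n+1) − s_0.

S(n) = 4*factorial(n + 3) - 8

Step 1: r(k) = (k + 3)**2/(k + 2).
Factor: A=k + 3; B=1; C=k + 2.
Key eq: (k + 3)·f(k+1) = (1)·f(k) + (k + 2).
Degrees (1,0,1) ⇒ d ≤ 0.
Solve for f: f(k) = 1 (degree 0 ≤ 0).
So s_k = (B(k−1)f/C)·t_k = (1/(k + 2))·t_k = 4*factorial(k + 2).
Check: Δs_k = 4*(k + 2)*factorial(k + 2). ✓
Telescope: S(n) = s_(n+1) − s_(0) = 4*factorial(n + 3) − (8) = 4*factorial(n + 3) - 8.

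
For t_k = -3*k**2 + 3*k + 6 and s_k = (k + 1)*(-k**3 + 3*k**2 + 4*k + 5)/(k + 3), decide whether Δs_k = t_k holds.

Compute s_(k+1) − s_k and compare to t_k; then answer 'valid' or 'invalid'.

Invalid: residual 2*(2*k**3 + 9*k**2 - 11*k - 13)/(k**2 + 7*k + 12) ≠ 0.

s_(k+1) = (-k**4 - 2*k**3 + 7*k**2 + 25*k + 22)/(k + 4)
s_(k+1) − s_k = (-3*k**4 - 14*k**3 + 9*k**2 + 56*k + 46)/(k**2 + 7*k + 12)
(s_(k+1) − s_k) − t_k = 2*(2*k**3 + 9*k**2 - 11*k - 13)/(k**2 + 7*k + 12)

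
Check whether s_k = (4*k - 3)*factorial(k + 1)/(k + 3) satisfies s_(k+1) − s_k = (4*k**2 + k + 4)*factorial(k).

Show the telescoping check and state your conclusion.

Invalid: residual -2*(4*k**3 + 13*k**2 + 3*k + 15)*factorial(k)/((k + 3)*(k + 4)) ≠ 0.

s_(k+1) = (4*k + 1)*factorial(k + 2)/(k + 4)
s_(k+1) − s_k = (4*k**3 + 17*k**2 + 16*k + 18)*factorial(k + 1)/((k + 3)*(k + 4))
(s_(k+1) − s_k) − t_k = -2*(4*k**3 + 13*k**2 + 3*k + 15)*factorial(k)/((k + 3)*(k + 4))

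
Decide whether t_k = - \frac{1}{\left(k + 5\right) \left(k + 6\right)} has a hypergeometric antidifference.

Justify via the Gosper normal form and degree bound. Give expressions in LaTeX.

Compute t_(k+1)/t_k: get (k + 5)/(k + 7).
A = k + 5, B = k + 7, C = 1.
Need (k + 5)·f(k+1) − (k + 6)·f(k) = 1.
Degrees (1,1,0) ⇒ d ≤ 1.
Match coefficients ⇒ f(k) = k/5.
Certificate R = B(k−1)f/C = k*(k + 6)/5 gives s_k = -k/(5*k + 25).
Check: Δs_k = -1/(k**2 + 11*k + 30). ✓

Yes. s_k = - \frac{k}{5 k + 25}.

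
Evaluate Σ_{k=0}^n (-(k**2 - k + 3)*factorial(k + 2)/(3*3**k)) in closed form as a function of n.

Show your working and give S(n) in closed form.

Ratio r(k) = (k + 3)*(-k + (k + 1)**2 + 2)/(3*(k**2 - k + 3)).
Take A(k)=k/3 + 1, B(k)=1, C(k)=k**2 - k + 3.
Solve (k/3 + 1)·f(k+1) − (1)·f(k) = k**2 - k + 3.
From deg A=1, deg B=0, deg C=2: d=1.
Coefficient equations give f(k) = 3*(k - 2).
Certificate R = B(k−1)f/C = 3*(k - 2)/(k**2 - k + 3) gives s_k = -(k - 2)*factorial(k + 2)/3**k.
Δs = -(k**2 - k + 3)*factorial(k + 2)/(3*3**k), as required.
s_(n+1) = -3**(-n - 1)*(n - 1)*factorial(n + 3) and s_(0) = 4, so S(n) = -4 - n*factorial(n + 3)/(3*3**n) + factorial(n + 3)/(3*3**n).

S(n) = -4 - n*factorial(n + 3)/(3*3**n) + factorial(n + 3)/(3*3**n)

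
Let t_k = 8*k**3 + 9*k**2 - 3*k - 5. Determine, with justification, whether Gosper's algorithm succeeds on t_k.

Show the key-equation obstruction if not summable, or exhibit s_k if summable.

Yes. s_k = k*(2*k**3 - k**2 - 4*k - 2).

Ratio r(k) = (8*k**3 + 33*k**2 + 39*k + 9)/(8*k**3 + 9*k**2 - 3*k - 5).
So A=1 and B=1, with C=k**3 + 9*k**2/8 - 3*k/8 - 5/8.
Key eq: (1)·f(k+1) = (1)·f(k) + (k**3 + 9*k**2/8 - 3*k/8 - 5/8).
Bound: deg f ≤ 4.
Solve for f: f(k) = k*(2*k**3 - k**2 - 4*k - 2)/8 (degree 4 ≤ 4).
Certificate R = B(k−1)f/C = k*(2*k**3 - k**2 - 4*k - 2)/(8*k**3 + 9*k**2 - 3*k - 5) gives s_k = k*(2*k**3 - k**2 - 4*k - 2).
Δs = 8*k**3 + 9*k**2 - 3*k - 5, as required.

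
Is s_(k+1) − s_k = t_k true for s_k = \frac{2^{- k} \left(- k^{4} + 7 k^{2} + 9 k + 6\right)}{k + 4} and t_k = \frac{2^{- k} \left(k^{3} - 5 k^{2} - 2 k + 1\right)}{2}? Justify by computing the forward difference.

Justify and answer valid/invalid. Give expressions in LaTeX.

s_(k+1) = (9*k - (k + 1)**4 + 7*(k + 1)**2 + 15)/(2*2**k*(k + 5))
s_(k+1) − s_k = (k**5 + 2*k**4 - 29*k**3 - 65*k**2 - 5*k + 24)/(2*2**k*(k**2 + 9*k + 20))
(s_(k+1) − s_k) − t_k = (-k**4 - k**3 + 26*k**2 + 13*k + 2)/(2**k*(k**2 + 9*k + 20))

Invalid: residual \frac{2^{- k} \left(- k^{4} - k^{3} + 26 k^{2} + 13 k + 2\right)}{k^{2} + 9 k + 20} ≠ 0.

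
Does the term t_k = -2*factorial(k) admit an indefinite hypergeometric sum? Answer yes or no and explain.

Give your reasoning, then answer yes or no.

Compute t_(k+1)/t_k: get k + 1.
So A=k + 1 and B=1, with C=1.
f must satisfy (k + 1)·f(k+1) − (1)·f(k) = 1.
Degrees (1,0,0) ⇒ d ≤ -1.
Bound -1 < 0, so the key equation has no polynomial solution.

No — negative degree bound, so no certificate f.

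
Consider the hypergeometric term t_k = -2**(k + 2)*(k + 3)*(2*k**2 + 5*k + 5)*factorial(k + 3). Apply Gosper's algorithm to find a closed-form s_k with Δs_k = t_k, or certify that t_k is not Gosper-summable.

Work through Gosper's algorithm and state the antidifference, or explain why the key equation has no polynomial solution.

s_k = -2**(k + 2)*(k**2 + 1)*factorial(k + 3)

Step 1: r(k) = (k + 4)**2*(10*k + 4*(k + 1)**2 + 20)/((k + 3)*(2*k**2 + 5*k + 5)).
Factor: A=2*k + 8; B=1; C=k**3 + 11*k**2/2 + 10*k + 15/2.
Need (2*k + 8)·f(k+1) − (1)·f(k) = k**3 + 11*k**2/2 + 10*k + 15/2.
deg f ≤ 2 (via 1,0,3).
Coefficient equations give f(k) = (k**2 + 1)/2.
Certificate R = B(k−1)f/C = (k**2 + 1)/((k + 3)*(2*k**2 + 5*k + 5)) gives s_k = -2**(k + 2)*(k**2 + 1)*factorial(k + 3).
Δs = -2**(k + 2)*(k + 3)*(2*k**2 + 5*k + 5)*factorial(k + 3), as required.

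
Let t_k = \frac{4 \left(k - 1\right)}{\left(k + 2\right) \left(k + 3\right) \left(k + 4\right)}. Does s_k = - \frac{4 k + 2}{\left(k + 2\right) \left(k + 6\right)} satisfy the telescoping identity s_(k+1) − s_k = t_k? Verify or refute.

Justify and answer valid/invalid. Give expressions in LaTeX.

s_(k+1) = 2*(-2*k - 3)/((k + 3)*(k + 7))
s_(k+1) − s_k = 2*(2*k**2 + 4*k - 15)/(k**4 + 18*k**3 + 113*k**2 + 288*k + 252)
(s_(k+1) − s_k) − t_k = 6*(-4*k**2 - 19*k + 8)/(k**5 + 22*k**4 + 185*k**3 + 740*k**2 + 1404*k + 1008)

Invalid: residual \frac{6 \left(- 4 k^{2} - 19 k + 8\right)}{k^{5} + 22 k^{4} + 185 k^{3} + 740 k^{2} + 1404 k + 1008} ≠ 0.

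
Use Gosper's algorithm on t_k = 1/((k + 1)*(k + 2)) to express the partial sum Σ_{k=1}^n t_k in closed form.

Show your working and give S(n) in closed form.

S(n) = n/(2*(n + 2))

Step 1: r(k) = (k + 1)/(k + 3).
So A=k + 1 and B=k + 3, with C=1.
f must satisfy (k + 1)·f(k+1) − (k + 2)·f(k) = 1.
Degrees (1,1,0) ⇒ d ≤ 1.
Match coefficients ⇒ f(k) = k.
Get s_k = R·t_k = k/(k + 1) with R(k) = B(k−1)f(k)/C(k) = k*(k + 2).
Check: Δs_k = 1/(k**2 + 3*k + 2). ✓
Telescope: S(n) = s_(n+1) − s_(1) = (n + 1)/(n + 2) − (1/2) = n/(2*(n + 2)).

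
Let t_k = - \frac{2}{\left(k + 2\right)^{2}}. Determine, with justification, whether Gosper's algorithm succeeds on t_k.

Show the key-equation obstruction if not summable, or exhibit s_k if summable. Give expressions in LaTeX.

No — the linear system for f has no solution.

Step 1: r(k) = (k + 2)**2/(k + 3)**2.
Factor: A=k**2 + 4*k + 4; B=k**2 + 6*k + 9; C=1.
Need (k**2 + 4*k + 4)·f(k+1) − (k**2 + 4*k + 4)·f(k) = 1.
From deg A=2, deg B=2, deg C=0: d=0.
Write f(k) = c0. Then LHS − RHS = -1, requiring -1 = 0: contradictory. No certificate.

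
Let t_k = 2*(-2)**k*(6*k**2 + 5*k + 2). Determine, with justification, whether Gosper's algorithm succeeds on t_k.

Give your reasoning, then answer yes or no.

Yes. s_k = 2*(-2)**k*k*(1 - 2*k).

Ratio r(k) = 2*(-6*k**2 - 17*k - 13)/(6*k**2 + 5*k + 2).
Normal form (A,B,C) = (-2, 1, k**2 + 5*k/6 + 1/3).
Need (-2)·f(k+1) − (1)·f(k) = k**2 + 5*k/6 + 1/3.
deg f ≤ 2 (via 0,0,2).
Solve for f: f(k) = -k*(2*k - 1)/6 (degree 2 ≤ 2).
Then R = B(k−1)f/C = -k*(2*k - 1)/(6*k**2 + 5*k + 2), so s_k = R(k)·t_k = 2*(-2)**k*k*(1 - 2*k).
Verify: 2*(-2)**k*(6*k**2 + 5*k + 2) matches t_k.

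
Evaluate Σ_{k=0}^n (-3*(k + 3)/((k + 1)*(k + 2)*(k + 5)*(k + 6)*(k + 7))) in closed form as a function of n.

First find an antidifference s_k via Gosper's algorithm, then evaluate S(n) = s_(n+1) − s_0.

S(n) = (-n**3 - 15*n**2 - 68*n - 54)/(30*(n**3 + 15*n**2 + 68*n + 84))

t_(k+1)/t_k = (k + 1)*(k + 4)*(k + 5)/((k + 3)**2*(k + 8)).
Factor: A=k + 1; B=k + 8; C=k**3 + 10*k**2 + 33*k + 36.
Key eq: (k + 1)·f(k+1) = (k + 7)·f(k) + (k**3 + 10*k**2 + 33*k + 36).
deg f ≤ 6 (via 1,1,3).
Solve for f: f(k) = k*(k + 2)*(k + 3)*(k + 4)*(k**2 + 12*k + 41)/90 (degree 6 ≤ 6).
Then R = B(k−1)f/C = k*(k + 2)*(k + 7)*(k**2 + 12*k + 41)/(90*(k + 3)), so s_k = R(k)·t_k = k*(-k**2 - 12*k - 41)/(30*(k**3 + 12*k**2 + 41*k + 30)).
s_(k+1) − s_k = 3*(-k - 3)/(k**5 + 21*k**4 + 163*k**3 + 567*k**2 + 844*k + 420) = t_k.
Telescope: S(n) = s_(n+1) − s_(0) = (-n**3 - 15*n**2 - 68*n - 54)/(30*(n**3 + 15*n**2 + 68*n + 84)) − (0) = (-n**3 - 15*n**2 - 68*n - 54)/(30*(n**3 + 15*n**2 + 68*n + 84)).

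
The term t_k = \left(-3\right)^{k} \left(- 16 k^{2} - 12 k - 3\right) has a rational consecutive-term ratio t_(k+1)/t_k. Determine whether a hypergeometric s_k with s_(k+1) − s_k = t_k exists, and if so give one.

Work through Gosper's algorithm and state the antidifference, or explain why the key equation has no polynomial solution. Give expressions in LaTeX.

s_k = \left(-3\right)^{k} k \left(4 k - 3\right)

Ratio r(k) = 3*(-16*k**2 - 44*k - 31)/(16*k**2 + 12*k + 3).
Gosper form: A/B · C(k+1)/C(k) with A=-3, B=1, C=k**2 + 3*k/4 + 3/16.
f must satisfy (-3)·f(k+1) − (1)·f(k) = k**2 + 3*k/4 + 3/16.
From deg A=0, deg B=0, deg C=2: d=2.
Match coefficients ⇒ f(k) = -k*(4*k - 3)/16.
Certificate R = B(k−1)f/C = -k*(4*k - 3)/(16*k**2 + 12*k + 3) gives s_k = (-3)**k*k*(4*k - 3).
Verify: (-3)**k*(-16*k**2 - 12*k - 3) matches t_k.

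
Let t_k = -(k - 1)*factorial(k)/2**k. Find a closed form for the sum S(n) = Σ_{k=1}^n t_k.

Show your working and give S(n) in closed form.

S(n) = (2**n - n*factorial(n) - factorial(n))/2**n

t_(k+1)/t_k = k*(k + 1)/(2*(k - 1)).
So A=k/2 + 1/2 and B=1, with C=k - 1.
Solve (k/2 + 1/2)·f(k+1) − (1)·f(k) = k - 1.
d = 0 from the (1,0,1) case.
Coefficient equations give f(k) = 2.
Certificate R = B(k−1)f/C = 2/(k - 1) gives s_k = -2**(1 - k)*factorial(k).
Δs = -(k - 1)*factorial(k)/2**k, as required.
Σ_(k=1)^n t_k = s_(n+1) − s_(1) = (-factorial(n + 1)/2**n) − (-1), i.e. (2**n - n*factorial(n) - factorial(n))/2**n.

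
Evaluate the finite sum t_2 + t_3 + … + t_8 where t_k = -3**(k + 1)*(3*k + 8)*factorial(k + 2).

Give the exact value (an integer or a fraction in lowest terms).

Σ = -2357047122552

The ratio is 3*(k + 3)*(3*k + 11)/(3*k + 8).
Take A(k)=3*k + 9, B(k)=1, C(k)=k + 8/3.
Key eq: (3*k + 9)·f(k+1) = (1)·f(k) + (k + 8/3).
Bound: deg f ≤ 0.
Match coefficients ⇒ f(k) = 1/3.
Get s_k = R·t_k = -3**(k + 1)*factorial(k + 2) with R(k) = B(k−1)f(k)/C(k) = 1/(3*k + 8).
Verify: -3**(k + 1)*(3*k + 8)*factorial(k + 2) matches t_k.
Evaluate s at k=9 and k=2: -2357047123200 and -648; difference -2357047122552.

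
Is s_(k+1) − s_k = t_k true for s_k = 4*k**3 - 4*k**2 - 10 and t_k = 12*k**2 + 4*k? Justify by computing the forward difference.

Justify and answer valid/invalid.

valid; difference matches t_k

s_(k+1) = 4*k**3 + 8*k**2 + 4*k - 10
s_(k+1) − s_k = 4*k*(3*k + 1)
(s_(k+1) − s_k) − t_k = 0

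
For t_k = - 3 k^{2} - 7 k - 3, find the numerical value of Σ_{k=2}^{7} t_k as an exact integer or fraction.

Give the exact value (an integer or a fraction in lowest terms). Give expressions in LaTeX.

Step 1: r(k) = (3*k**2 + 13*k + 13)/(3*k**2 + 7*k + 3).
Factor: A=1; B=1; C=k**2 + 7*k/3 + 1.
Set up (1)·f(k+1) − (1)·f(k) − (k**2 + 7*k/3 + 1) = 0.
From deg A=0, deg B=0, deg C=2: d=3.
A polynomial solution: f(k) = k**2*(k + 2)/3.
R(k) = B(k−1)·f(k)/C(k) = k**2*(k + 2)/(3*k**2 + 7*k + 3); s_k = R·t_k = k**2*(-k - 2).
Check: Δs_k = -3*k**2 - 7*k - 3. ✓
Σ_(k=2)^(7) t_k = s_(8) − s_(2) = -640 − (-16) = -624.

Σ = -624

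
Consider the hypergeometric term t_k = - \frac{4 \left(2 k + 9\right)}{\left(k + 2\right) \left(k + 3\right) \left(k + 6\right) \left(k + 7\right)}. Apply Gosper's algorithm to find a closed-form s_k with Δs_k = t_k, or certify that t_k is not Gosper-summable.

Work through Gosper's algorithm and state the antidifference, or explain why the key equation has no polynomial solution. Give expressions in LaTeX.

Ratio r(k) = (k + 2)*(k + 6)*(2*k + 11)/((k + 4)*(k + 8)*(2*k + 9)).
Gosper form: A/B · C(k+1)/C(k) with A=k + 2, B=k + 8, C=k**3 + 27*k**2/2 + 121*k/2 + 90.
Key eq: (k + 2)·f(k+1) = (k + 7)·f(k) + (k**3 + 27*k**2/2 + 121*k/2 + 90).
Bound: deg f ≤ 5.
Solving with deg f ≤ 5: f(k) = k*(k + 3)*(k + 4)*(k + 5)*(k + 8)/24.
So s_k = (B(k−1)f/C)·t_k = (k*(k + 3)*(k + 7)*(k + 8)/(12*(2*k + 9)))·t_k = k*(-k - 8)/(3*(k**2 + 8*k + 12)).
s_(k+1) − s_k = 4*(-2*k - 9)/(k**4 + 18*k**3 + 113*k**2 + 288*k + 252) = t_k.

s_k = \frac{k \left(- k - 8\right)}{3 \left(k^{2} + 8 k + 12\right)}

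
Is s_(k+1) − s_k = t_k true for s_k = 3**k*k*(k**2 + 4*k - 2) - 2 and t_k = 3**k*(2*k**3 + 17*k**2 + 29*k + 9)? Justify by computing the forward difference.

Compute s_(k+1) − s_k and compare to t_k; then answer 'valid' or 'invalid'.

Valid — Δs_k = t_k.

s_(k+1) = 3**(k + 1)*(k + 1)*(4*k + (k + 1)**2 + 2) - 2
s_(k+1) − s_k = 3**k*(2*k**3 + 17*k**2 + 29*k + 9)
(s_(k+1) − s_k) − t_k = 0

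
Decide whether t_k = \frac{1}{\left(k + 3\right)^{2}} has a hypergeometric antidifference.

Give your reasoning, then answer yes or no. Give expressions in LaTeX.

r(k) = (k + 3)**2/(k + 4)**2 after simplifying.
Take A(k)=k**2 + 6*k + 9, B(k)=k**2 + 8*k + 16, C(k)=1.
Set up (k**2 + 6*k + 9)·f(k+1) − (k**2 + 6*k + 9)·f(k) − (1) = 0.
Degrees (2,2,0) ⇒ d ≤ 0.
Put f(k) = c0: A·f(k+1) − B(k−1)·f(k) − C = -1; need -1 = 0 — inconsistent ⇒ no f, not summable.

No — the linear system for f has no solution.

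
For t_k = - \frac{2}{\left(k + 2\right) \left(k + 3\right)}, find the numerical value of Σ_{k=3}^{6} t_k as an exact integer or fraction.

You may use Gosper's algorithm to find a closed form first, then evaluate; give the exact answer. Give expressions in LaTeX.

Ratio r(k) = (k + 2)/(k + 4).
Take A(k)=k + 2, B(k)=k + 4, C(k)=1.
Solve (k + 2)·f(k+1) − (k + 3)·f(k) = 1.
Degrees (1,1,0) ⇒ d ≤ 1.
Solving with deg f ≤ 1: f(k) = k/2.
R(k) = B(k−1)·f(k)/C(k) = k*(k + 3)/2; s_k = R·t_k = -k/(k + 2).
s_(k+1) − s_k = -2/(k**2 + 5*k + 6) = t_k.
Sum = s_(7) − s_(3); s_(7) = -7/9, s_(3) = -3/5 ⇒ -8/45.

Σ = -8/45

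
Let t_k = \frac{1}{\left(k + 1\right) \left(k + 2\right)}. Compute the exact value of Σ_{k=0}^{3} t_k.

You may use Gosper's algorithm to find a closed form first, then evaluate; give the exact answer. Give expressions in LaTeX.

Σ = 4/5

Compute t_(k+1)/t_k: get (k + 1)/(k + 3).
Normal form (A,B,C) = (k + 1, k + 3, 1).
Key eq: (k + 1)·f(k+1) = (k + 2)·f(k) + (1).
Bound: deg f ≤ 1.
Coefficient equations give f(k) = k.
R(k) = B(k−1)·f(k)/C(k) = k*(k + 2); s_k = R·t_k = k/(k + 1).
Δs = 1/(k**2 + 3*k + 2), as required.
Evaluate s at k=4 and k=0: 4/5 and 0; difference 4/5.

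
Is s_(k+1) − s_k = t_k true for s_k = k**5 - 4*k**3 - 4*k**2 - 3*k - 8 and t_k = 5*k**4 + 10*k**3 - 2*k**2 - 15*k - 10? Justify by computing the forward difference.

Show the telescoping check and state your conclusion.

s_(k+1) = -3*k + (k + 1)**5 - 4*(k + 1)**3 - 4*(k + 1)**2 - 11
s_(k+1) − s_k = 5*k**4 + 10*k**3 - 2*k**2 - 15*k - 10
(s_(k+1) − s_k) − t_k = 0

valid (s_(k+1) − s_k reduces to t_k)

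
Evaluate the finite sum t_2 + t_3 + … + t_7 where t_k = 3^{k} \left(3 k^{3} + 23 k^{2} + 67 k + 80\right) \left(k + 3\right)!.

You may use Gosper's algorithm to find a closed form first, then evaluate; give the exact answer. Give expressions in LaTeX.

t_(k+1)/t_k = 3*(3*k**4 + 44*k**3 + 250*k**2 + 661*k + 692)/(3*k**3 + 23*k**2 + 67*k + 80).
Factor: A=3*k + 12; B=1; C=k**3 + 23*k**2/3 + 67*k/3 + 80/3.
Need (3*k + 12)·f(k+1) − (1)·f(k) = k**3 + 23*k**2/3 + 67*k/3 + 80/3.
Degrees (1,0,3) ⇒ d ≤ 2.
Coefficient equations give f(k) = (k**2 + 2*k + 4)/3.
Get s_k = R·t_k = 3**k*(k**2 + 2*k + 4)*factorial(k + 3) with R(k) = B(k−1)f(k)/C(k) = (k**2 + 2*k + 4)/(3*k**3 + 23*k**2 + 67*k + 80).
Verify: 3**k*(3*k**3 + 23*k**2 + 67*k + 80)*factorial(k + 3) matches t_k.
Σ_(k=2)^(7) t_k = s_(8) − s_(2) = 21999106483200 − (12960) = 21999106470240.

Σ = 21999106470240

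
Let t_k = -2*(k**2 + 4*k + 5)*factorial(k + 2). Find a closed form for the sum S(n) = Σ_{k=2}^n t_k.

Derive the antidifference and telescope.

Compute t_(k+1)/t_k: get (k + 3)*(4*k + (k + 1)**2 + 9)/(k**2 + 4*k + 5).
Gosper form: A/B · C(k+1)/C(k) with A=k + 3, B=1, C=k**2 + 4*k + 5.
Set up (k + 3)·f(k+1) − (1)·f(k) − (k**2 + 4*k + 5) = 0.
d = 1 from the (1,0,2) case.
Solving with deg f ≤ 1: f(k) = k + 1.
R(k) = B(k−1)·f(k)/C(k) = (k + 1)/(k**2 + 4*k + 5); s_k = R·t_k = -2*(k + 1)*factorial(k + 2).
Check: Δs_k = -2*(k**2 + 4*k + 5)*factorial(k + 2). ✓
Telescope: S(n) = s_(n+1) − s_(2) = -2*(n + 2)*factorial(n + 3) − (-144) = -2*n*factorial(n + 3) - 4*factorial(n + 3) + 144.

S(n) = -2*n*factorial(n + 3) - 4*factorial(n + 3) + 144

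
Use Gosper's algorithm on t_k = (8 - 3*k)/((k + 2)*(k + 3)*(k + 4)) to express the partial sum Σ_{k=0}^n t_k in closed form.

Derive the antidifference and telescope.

The ratio is (k + 2)*(3*k - 5)/((k + 5)*(3*k - 8)).
Gosper form: A/B · C(k+1)/C(k) with A=k + 2, B=k + 5, C=k - 8/3.
f must satisfy (k + 2)·f(k+1) − (k + 4)·f(k) = k - 8/3.
From deg A=1, deg B=1, deg C=1: d=2.
Match coefficients ⇒ f(k) = -k*(k + 23)/18.
Then R = B(k−1)f/C = -k*(k + 4)*(k + 23)/(6*(3*k - 8)), so s_k = R(k)·t_k = k*(k + 23)/(6*(k + 2)*(k + 3)).
Verify: (8 - 3*k)/(k**3 + 9*k**2 + 26*k + 24) matches t_k.
Evaluate: s_(n+1) = (n**2 + 25*n + 24)/(6*(n**2 + 7*n + 12)); subtract s_(0) = 0 ⇒ S(n) = (n**2 + 25*n + 24)/(6*(n**2 + 7*n + 12)).

S(n) = (n**2 + 25*n + 24)/(6*(n**2 + 7*n + 12))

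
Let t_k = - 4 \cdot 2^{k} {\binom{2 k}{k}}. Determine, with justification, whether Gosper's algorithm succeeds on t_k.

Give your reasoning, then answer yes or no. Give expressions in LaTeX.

No — key equation has no polynomial f.

r(k) = 4*(2*k + 1)/(k + 1) after simplifying.
Factor: A=8*k + 4; B=k + 1; C=1.
Solve (8*k + 4)·f(k+1) − (k)·f(k) = 1.
Bound: deg f ≤ -1.
deg f ≤ -1 is impossible — no certificate.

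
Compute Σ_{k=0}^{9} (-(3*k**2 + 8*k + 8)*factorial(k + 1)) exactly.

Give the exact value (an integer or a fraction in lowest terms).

Σ = -1277337598

The ratio is (k + 2)*(8*k + 3*(k + 1)**2 + 16)/(3*k**2 + 8*k + 8).
Take A(k)=k + 2, B(k)=1, C(k)=k**2 + 8*k/3 + 8/3.
Need (k + 2)·f(k+1) − (1)·f(k) = k**2 + 8*k/3 + 8/3.
Degrees (1,0,2) ⇒ d ≤ 1.
Coefficient equations give f(k) = (3*k + 2)/3.
Get s_k = R·t_k = -(3*k + 2)*factorial(k + 1) with R(k) = B(k−1)f(k)/C(k) = (3*k + 2)/(3*k**2 + 8*k + 8).
Check: Δs_k = -(3*k**2 + 8*k + 8)*factorial(k + 1). ✓
Evaluate s at k=10 and k=0: -1277337600 and -2; difference -1277337598.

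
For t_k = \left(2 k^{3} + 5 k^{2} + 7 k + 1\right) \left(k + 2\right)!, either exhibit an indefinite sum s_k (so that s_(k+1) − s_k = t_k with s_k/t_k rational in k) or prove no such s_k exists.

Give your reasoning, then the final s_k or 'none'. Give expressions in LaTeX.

Step 1: r(k) = (2*k**4 + 17*k**3 + 56*k**2 + 84*k + 45)/(2*k**3 + 5*k**2 + 7*k + 1).
Gosper form: A/B · C(k+1)/C(k) with A=k + 3, B=1, C=k**3 + 5*k**2/2 + 7*k/2 + 1/2.
Need (k + 3)·f(k+1) − (1)·f(k) = k**3 + 5*k**2/2 + 7*k/2 + 1/2.
Degrees (1,0,3) ⇒ d ≤ 2.
Match coefficients ⇒ f(k) = (2*k**2 - 3*k + 2)/2.
Certificate R = B(k−1)f/C = (2*k**2 - 3*k + 2)/(2*k**3 + 5*k**2 + 7*k + 1) gives s_k = (2*k**2 - 3*k + 2)*factorial(k + 2).
Δs = (2*k**3 + 5*k**2 + 7*k + 1)*factorial(k + 2), as required.

s_k = \left(2 k^{2} - 3 k + 2\right) \left(k + 2\right)!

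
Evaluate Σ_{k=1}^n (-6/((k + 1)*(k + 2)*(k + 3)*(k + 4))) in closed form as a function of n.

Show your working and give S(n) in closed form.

S(n) = n*(-n**2 - 9*n - 26)/(12*(n**3 + 9*n**2 + 26*n + 24))

Compute t_(k+1)/t_k: get (k + 1)/(k + 5).
A = k + 1, B = k + 5, C = 1.
Key eq: (k + 1)·f(k+1) = (k + 4)·f(k) + (1).
From deg A=1, deg B=1, deg C=0: d=3.
Coefficient equations give f(k) = k*(k**2 + 6*k + 11)/18.
Then R = B(k−1)f/C = k*(k + 4)*(k**2 + 6*k + 11)/18, so s_k = R(k)·t_k = k*(-k**2 - 6*k - 11)/(3*(k + 1)*(k + 2)*(k + 3)).
s_(k+1) − s_k = -6/(k**4 + 10*k**3 + 35*k**2 + 50*k + 24) = t_k.
s_(n+1) = (-n**3 - 9*n**2 - 26*n - 18)/(3*(n**3 + 9*n**2 + 26*n + 24)) and s_(1) = -1/4, so S(n) = n*(-n**2 - 9*n - 26)/(12*(n**3 + 9*n**2 + 26*n + 24)).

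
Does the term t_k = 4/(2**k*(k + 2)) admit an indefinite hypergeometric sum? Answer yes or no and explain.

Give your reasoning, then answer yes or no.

No. Not Gosper-summable.

The ratio is (k + 2)/(2*(k + 3)).
Gosper form: A/B · C(k+1)/C(k) with A=k/2 + 1, B=k + 3, C=1.
Key eq: (k/2 + 1)·f(k+1) = (k + 2)·f(k) + (1).
From deg A=1, deg B=1, deg C=0: d=-1.
deg f ≤ -1 is impossible — no certificate.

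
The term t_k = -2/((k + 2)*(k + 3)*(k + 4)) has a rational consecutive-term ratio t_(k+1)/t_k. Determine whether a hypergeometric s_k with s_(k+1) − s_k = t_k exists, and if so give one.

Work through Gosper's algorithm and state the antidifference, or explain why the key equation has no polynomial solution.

s_k = k*(-k - 5)/(6*(k + 2)*(k + 3))

Compute t_(k+1)/t_k: get (k + 2)/(k + 5).
Take A(k)=k + 2, B(k)=k + 5, C(k)=1.
Key eq: (k + 2)·f(k+1) = (k + 4)·f(k) + (1).
d = 2 from the (1,1,0) case.
Match coefficients ⇒ f(k) = k*(k + 5)/12.
Certificate R = B(k−1)f/C = k*(k + 4)*(k + 5)/12 gives s_k = k*(-k - 5)/(6*(k + 2)*(k + 3)).
Check: Δs_k = -2/(k**3 + 9*k**2 + 26*k + 24). ✓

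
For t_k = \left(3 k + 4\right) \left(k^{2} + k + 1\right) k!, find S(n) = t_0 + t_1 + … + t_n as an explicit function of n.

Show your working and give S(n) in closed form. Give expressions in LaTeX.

S(n) = 3 n^{3} n! + 10 n^{2} n! + 8 n n! + n! + 3

Ratio r(k) = (k + 1)*(3*k + 7)*(k + (k + 1)**2 + 2)/((3*k + 4)*(k**2 + k + 1)).
Gosper form: A/B · C(k+1)/C(k) with A=k + 1, B=1, C=k**3 + 7*k**2/3 + 7*k/3 + 4/3.
f must satisfy (k + 1)·f(k+1) − (1)·f(k) = k**3 + 7*k**2/3 + 7*k/3 + 4/3.
From deg A=1, deg B=0, deg C=3: d=2.
A polynomial solution: f(k) = (3*k**2 + k - 3)/3.
Get s_k = R·t_k = (3*k**2 + k - 3)*factorial(k) with R(k) = B(k−1)f(k)/C(k) = (3*k**2 + k - 3)/((3*k + 4)*(k**2 + k + 1)).
Check: Δs_k = (3*k + 4)*(k**2 + k + 1)*factorial(k). ✓
Σ_(k=0)^n t_k = s_(n+1) − s_(0) = ((3*n**2 + 7*n + 1)*factorial(n + 1)) − (-3), i.e. 3*n**3*factorial(n) + 10*n**2*factorial(n) + 8*n*factorial(n) + factorial(n) + 3.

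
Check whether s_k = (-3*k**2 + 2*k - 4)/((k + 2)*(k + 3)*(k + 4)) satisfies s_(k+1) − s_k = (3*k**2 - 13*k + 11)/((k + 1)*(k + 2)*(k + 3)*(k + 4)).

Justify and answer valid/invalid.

Invalid: residual 9*(-2*k**2 + 5*k - 5)/(k**5 + 15*k**4 + 85*k**3 + 225*k**2 + 274*k + 120) ≠ 0.

s_(k+1) = (2*k - 3*(k + 1)**2 - 2)/((k + 3)*(k + 4)*(k + 5))
s_(k+1) − s_k = (3*k**2 - 19*k + 10)/(k**4 + 14*k**3 + 71*k**2 + 154*k + 120)
(s_(k+1) − s_k) − t_k = 9*(-2*k**2 + 5*k - 5)/(k**5 + 15*k**4 + 85*k**3 + 225*k**2 + 274*k + 120)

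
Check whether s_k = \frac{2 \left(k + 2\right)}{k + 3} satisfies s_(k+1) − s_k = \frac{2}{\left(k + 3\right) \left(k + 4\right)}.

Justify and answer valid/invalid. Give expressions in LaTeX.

s_(k+1) = 2*(k + 3)/(k + 4)
s_(k+1) − s_k = 2/(k**2 + 7*k + 12)
(s_(k+1) − s_k) − t_k = 0

valid; difference matches t_k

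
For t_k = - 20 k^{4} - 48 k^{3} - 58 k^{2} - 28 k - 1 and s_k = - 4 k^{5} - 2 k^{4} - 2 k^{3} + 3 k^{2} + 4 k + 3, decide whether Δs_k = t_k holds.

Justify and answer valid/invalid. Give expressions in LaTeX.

valid (s_(k+1) − s_k reduces to t_k)

s_(k+1) = -4*k**5 - 22*k**4 - 50*k**3 - 55*k**2 - 24*k + 2
s_(k+1) − s_k = -20*k**4 - 48*k**3 - 58*k**2 - 28*k - 1
(s_(k+1) − s_k) − t_k = 0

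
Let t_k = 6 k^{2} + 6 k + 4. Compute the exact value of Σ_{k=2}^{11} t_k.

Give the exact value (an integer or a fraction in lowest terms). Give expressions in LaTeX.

Σ = 3460

Compute t_(k+1)/t_k: get (3*k**2 + 9*k + 8)/(3*k**2 + 3*k + 2).
So A=1 and B=1, with C=k**2 + k + 2/3.
f must satisfy (1)·f(k+1) − (1)·f(k) = k**2 + k + 2/3.
From deg A=0, deg B=0, deg C=2: d=3.
Solving with deg f ≤ 3: f(k) = k*(k**2 + 1)/3.
Certificate R = B(k−1)f/C = k*(k**2 + 1)/(3*k**2 + 3*k + 2) gives s_k = 2*k*(k**2 + 1).
Verify: 6*k**2 + 6*k + 4 matches t_k.
Telescoping: Σ = s_(12) − s_(2) = 3480 − (20) = 3460.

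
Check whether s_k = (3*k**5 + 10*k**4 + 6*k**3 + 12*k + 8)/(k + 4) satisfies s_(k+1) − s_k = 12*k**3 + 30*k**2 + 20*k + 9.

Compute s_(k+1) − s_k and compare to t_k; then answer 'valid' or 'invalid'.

Invalid: residual 2*(-9*k**4 - 74*k**3 - 142*k**2 - 85*k - 32)/(k**2 + 9*k + 20) ≠ 0.

s_(k+1) = (12*k + 3*(k + 1)**5 + 10*(k + 1)**4 + 6*(k + 1)**3 + 20)/(k + 5)
s_(k+1) − s_k = (12*k**5 + 120*k**4 + 382*k**3 + 505*k**2 + 311*k + 116)/(k**2 + 9*k + 20)
(s_(k+1) − s_k) − t_k = 2*(-9*k**4 - 74*k**3 - 142*k**2 - 85*k - 32)/(k**2 + 9*k + 20)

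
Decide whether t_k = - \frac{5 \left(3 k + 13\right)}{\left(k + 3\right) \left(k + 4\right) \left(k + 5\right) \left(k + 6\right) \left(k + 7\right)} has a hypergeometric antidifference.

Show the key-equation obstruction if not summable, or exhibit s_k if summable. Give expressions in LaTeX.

Compute t_(k+1)/t_k: get (k + 3)*(3*k + 16)/((k + 8)*(3*k + 13)).
Gosper form: A/B · C(k+1)/C(k) with A=k + 3, B=k + 8, C=k + 13/3.
Need (k + 3)·f(k+1) − (k + 7)·f(k) = k + 13/3.
From deg A=1, deg B=1, deg C=1: d=4.
Coefficient equations give f(k) = k*(k + 4)*(k**2 + 14*k + 63)/270.
Then R = B(k−1)f/C = k*(k + 4)*(k + 7)*(k**2 + 14*k + 63)/(90*(3*k + 13)), so s_k = R(k)·t_k = k*(-k**2 - 14*k - 63)/(18*(k**3 + 14*k**2 + 63*k + 90)).
Verify: 5*(-3*k - 13)/(k**5 + 25*k**4 + 245*k**3 + 1175*k**2 + 2754*k + 2520) matches t_k.

Yes. s_k = \frac{k \left(- k^{2} - 14 k - 63\right)}{18 \left(k^{3} + 14 k^{2} + 63 k + 90\right)}.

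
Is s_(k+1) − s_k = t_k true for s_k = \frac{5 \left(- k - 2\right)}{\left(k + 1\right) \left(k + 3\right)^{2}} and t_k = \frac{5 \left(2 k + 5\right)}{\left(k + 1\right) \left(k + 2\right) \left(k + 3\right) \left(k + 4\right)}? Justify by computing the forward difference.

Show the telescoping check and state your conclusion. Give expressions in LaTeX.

Invalid: residual \frac{5 \left(- 3 k^{2} - 17 k - 23\right)}{k^{6} + 17 k^{5} + 117 k^{4} + 415 k^{3} + 794 k^{2} + 768 k + 288} ≠ 0.

s_(k+1) = 5*(-k - 3)/((k + 2)*(k + 4)**2)
s_(k+1) − s_k = 5*(-(k + 1)*(k + 3)**3 + (k + 2)**2*(k + 4)**2)/((k + 1)*(k + 2)*(k + 3)**2*(k + 4)**2)
(s_(k+1) − s_k) − t_k = 5*(-3*k**2 - 17*k - 23)/(k**6 + 17*k**5 + 117*k**4 + 415*k**3 + 794*k**2 + 768*k + 288)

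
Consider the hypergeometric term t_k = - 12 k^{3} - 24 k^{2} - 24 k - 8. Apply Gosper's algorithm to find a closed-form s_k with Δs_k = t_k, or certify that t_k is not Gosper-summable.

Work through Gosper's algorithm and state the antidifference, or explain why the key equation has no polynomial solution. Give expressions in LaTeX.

Ratio r(k) = (3*k**3 + 15*k**2 + 27*k + 17)/(3*k**3 + 6*k**2 + 6*k + 2).
Take A(k)=1, B(k)=1, C(k)=k**3 + 2*k**2 + 2*k + 2/3.
Key eq: (1)·f(k+1) = (1)·f(k) + (k**3 + 2*k**2 + 2*k + 2/3).
Degrees (0,0,3) ⇒ d ≤ 4.
Solving with deg f ≤ 4: f(k) = k**2*(3*k**2 + 2*k + 3)/12.
So s_k = (B(k−1)f/C)·t_k = (k**2*(3*k**2 + 2*k + 3)/(4*(3*k**3 + 6*k**2 + 6*k + 2)))·t_k = k**2*(-3*k**2 - 2*k - 3).
s_(k+1) − s_k = -12*k**3 - 24*k**2 - 24*k - 8 = t_k.

s_k = k^{2} \left(- 3 k^{2} - 2 k - 3\right)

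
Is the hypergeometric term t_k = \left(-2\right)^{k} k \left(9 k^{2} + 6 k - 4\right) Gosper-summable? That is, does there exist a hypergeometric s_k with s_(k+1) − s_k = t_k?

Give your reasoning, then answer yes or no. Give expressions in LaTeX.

t_(k+1)/t_k = 2*(-9*k**3 - 33*k**2 - 35*k - 11)/(k*(9*k**2 + 6*k - 4)).
Take A(k)=-2, B(k)=1, C(k)=k**3 + 2*k**2/3 - 4*k/9.
Set up (-2)·f(k+1) − (1)·f(k) − (k**3 + 2*k**2/3 - 4*k/9) = 0.
d = 3 from the (0,0,3) case.
Solving with deg f ≤ 3: f(k) = -(3*k**3 - 4*k**2 - 2*k + 2)/9.
Get s_k = R·t_k = (-2)**k*(-3*k**3 + 4*k**2 + 2*k - 2) with R(k) = B(k−1)f(k)/C(k) = -(3*k**3 - 4*k**2 - 2*k + 2)/(k*(9*k**2 + 6*k - 4)).
s_(k+1) − s_k = (-2)**k*k*(9*k**2 + 6*k - 4) = t_k.

Yes. s_k = \left(-2\right)^{k} \left(- 3 k^{3} + 4 k^{2} + 2 k - 2\right).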